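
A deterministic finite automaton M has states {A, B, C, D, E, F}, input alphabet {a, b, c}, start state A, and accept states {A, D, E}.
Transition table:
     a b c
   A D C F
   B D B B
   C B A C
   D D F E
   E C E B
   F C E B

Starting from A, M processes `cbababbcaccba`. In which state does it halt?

A --c--> F
F --b--> E
E --a--> C
C --b--> A
A --a--> D
D --b--> F
F --b--> E
E --c--> B
B --a--> D
D --c--> E
E --c--> B
B --b--> B
B --a--> D

D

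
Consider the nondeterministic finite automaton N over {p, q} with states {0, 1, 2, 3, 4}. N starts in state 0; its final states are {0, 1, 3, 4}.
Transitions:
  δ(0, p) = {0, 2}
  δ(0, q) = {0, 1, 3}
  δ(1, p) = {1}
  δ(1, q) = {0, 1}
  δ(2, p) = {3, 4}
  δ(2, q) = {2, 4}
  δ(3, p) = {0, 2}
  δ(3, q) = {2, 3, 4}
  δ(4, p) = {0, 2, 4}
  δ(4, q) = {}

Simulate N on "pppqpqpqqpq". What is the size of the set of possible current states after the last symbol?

5

Start: {0}
read p: {0, 2}
read p: {0, 2, 3, 4}
read p: {0, 2, 3, 4}
read q: {0, 1, 2, 3, 4}
read p: {0, 1, 2, 3, 4}
read q: {0, 1, 2, 3, 4}
read p: {0, 1, 2, 3, 4}
read q: {0, 1, 2, 3, 4}
read q: {0, 1, 2, 3, 4}
read p: {0, 1, 2, 3, 4}
read q: {0, 1, 2, 3, 4}
Final reachable set {0, 1, 2, 3, 4} has 5 states.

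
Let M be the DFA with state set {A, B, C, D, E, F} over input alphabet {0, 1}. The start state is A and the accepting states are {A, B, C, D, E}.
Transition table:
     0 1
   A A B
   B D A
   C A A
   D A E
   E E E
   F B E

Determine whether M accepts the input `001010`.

A --0--> A
A --0--> A
A --1--> B
B --0--> D
D --1--> E
E --0--> E
End in state E, which is an accepting state.

accepted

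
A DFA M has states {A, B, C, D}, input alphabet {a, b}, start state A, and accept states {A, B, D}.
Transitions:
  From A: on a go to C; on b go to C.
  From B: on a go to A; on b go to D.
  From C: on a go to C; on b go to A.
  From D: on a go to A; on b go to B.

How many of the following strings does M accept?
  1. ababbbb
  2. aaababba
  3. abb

0

ababbbb: rejected
aaababba: rejected
abb: rejected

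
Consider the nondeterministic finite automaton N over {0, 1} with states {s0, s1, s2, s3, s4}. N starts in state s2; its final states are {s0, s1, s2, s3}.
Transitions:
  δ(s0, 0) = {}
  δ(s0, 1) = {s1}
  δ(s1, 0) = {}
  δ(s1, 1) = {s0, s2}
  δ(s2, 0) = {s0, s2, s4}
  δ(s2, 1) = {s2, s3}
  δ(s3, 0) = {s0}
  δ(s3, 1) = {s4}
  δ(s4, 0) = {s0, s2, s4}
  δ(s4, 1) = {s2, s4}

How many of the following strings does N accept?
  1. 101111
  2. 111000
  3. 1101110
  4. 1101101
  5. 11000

5

101111: accepted
111000: accepted
1101110: accepted
1101101: accepted
11000: accepted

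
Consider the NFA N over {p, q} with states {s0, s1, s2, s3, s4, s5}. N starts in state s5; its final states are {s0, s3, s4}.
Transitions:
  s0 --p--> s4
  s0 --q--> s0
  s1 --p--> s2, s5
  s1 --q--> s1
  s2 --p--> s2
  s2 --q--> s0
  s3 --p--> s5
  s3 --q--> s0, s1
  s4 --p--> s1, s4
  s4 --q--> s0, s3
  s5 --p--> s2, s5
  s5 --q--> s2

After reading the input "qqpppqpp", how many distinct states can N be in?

Start: {s5}
read q: {s2}
read q: {s0}
read p: {s4}
read p: {s1, s4}
read p: {s1, s2, s4, s5}
read q: {s0, s1, s2, s3}
read p: {s2, s4, s5}
read p: {s1, s2, s4, s5}
Final reachable set {s1, s2, s4, s5} has 4 states.

4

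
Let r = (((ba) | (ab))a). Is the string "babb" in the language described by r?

no

No split of babb into u·v has ((ba)|(ab)) matching u and a matching v.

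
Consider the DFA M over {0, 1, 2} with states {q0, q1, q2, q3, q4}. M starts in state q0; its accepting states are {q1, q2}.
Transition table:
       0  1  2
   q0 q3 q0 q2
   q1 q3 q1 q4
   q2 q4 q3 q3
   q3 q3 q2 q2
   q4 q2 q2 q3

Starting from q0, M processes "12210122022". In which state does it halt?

q0 --1--> q0
q0 --2--> q2
q2 --2--> q3
q3 --1--> q2
q2 --0--> q4
q4 --1--> q2
q2 --2--> q3
q3 --2--> q2
q2 --0--> q4
q4 --2--> q3
q3 --2--> q2

q2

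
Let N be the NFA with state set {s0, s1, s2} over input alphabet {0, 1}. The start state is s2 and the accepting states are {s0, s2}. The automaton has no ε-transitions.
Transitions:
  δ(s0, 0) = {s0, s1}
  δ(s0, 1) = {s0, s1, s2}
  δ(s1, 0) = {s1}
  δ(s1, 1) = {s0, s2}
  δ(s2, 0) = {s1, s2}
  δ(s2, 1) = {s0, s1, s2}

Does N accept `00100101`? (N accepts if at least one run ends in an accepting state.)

Start: {s2}
read 0: {s1, s2}
read 0: {s1, s2}
read 1: {s0, s1, s2}
read 0: {s0, s1, s2}
read 0: {s0, s1, s2}
read 1: {s0, s1, s2}
read 0: {s0, s1, s2}
read 1: {s0, s1, s2}
Reachable ∩ accepting = {s0, s2} — nonempty.

accepted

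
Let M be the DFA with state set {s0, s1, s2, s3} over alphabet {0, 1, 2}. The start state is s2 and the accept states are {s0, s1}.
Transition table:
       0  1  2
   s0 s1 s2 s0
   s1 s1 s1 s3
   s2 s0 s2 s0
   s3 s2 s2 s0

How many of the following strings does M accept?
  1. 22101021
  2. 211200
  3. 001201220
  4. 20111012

22101021: rejected
211200: accepted
001201220: accepted
20111012: rejected

2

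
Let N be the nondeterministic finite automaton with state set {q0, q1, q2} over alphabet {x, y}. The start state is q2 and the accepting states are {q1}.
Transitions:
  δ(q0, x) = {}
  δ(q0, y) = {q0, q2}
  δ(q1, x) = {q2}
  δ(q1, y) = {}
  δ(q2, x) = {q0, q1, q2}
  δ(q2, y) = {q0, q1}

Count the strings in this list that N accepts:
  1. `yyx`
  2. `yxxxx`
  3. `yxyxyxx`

3

`yyx`: accepted
`yxxxx`: accepted
`yxyxyxx`: accepted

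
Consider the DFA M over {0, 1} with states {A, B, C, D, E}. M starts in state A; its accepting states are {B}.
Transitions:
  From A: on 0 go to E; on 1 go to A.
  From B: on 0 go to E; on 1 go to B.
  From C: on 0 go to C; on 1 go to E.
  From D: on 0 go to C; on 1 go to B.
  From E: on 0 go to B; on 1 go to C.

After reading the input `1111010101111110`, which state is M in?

E

A --1--> A
A --1--> A
A --1--> A
A --1--> A
A --0--> E
E --1--> C
C --0--> C
C --1--> E
E --0--> B
B --1--> B
B --1--> B
B --1--> B
B --1--> B
B --1--> B
B --1--> B
B --0--> E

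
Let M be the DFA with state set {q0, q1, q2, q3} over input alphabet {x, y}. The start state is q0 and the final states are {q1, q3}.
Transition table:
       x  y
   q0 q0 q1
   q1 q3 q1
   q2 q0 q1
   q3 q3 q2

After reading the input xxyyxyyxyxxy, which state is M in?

q1

q0 --x--> q0
q0 --x--> q0
q0 --y--> q1
q1 --y--> q1
q1 --x--> q3
q3 --y--> q2
q2 --y--> q1
q1 --x--> q3
q3 --y--> q2
q2 --x--> q0
q0 --x--> q0
q0 --y--> q1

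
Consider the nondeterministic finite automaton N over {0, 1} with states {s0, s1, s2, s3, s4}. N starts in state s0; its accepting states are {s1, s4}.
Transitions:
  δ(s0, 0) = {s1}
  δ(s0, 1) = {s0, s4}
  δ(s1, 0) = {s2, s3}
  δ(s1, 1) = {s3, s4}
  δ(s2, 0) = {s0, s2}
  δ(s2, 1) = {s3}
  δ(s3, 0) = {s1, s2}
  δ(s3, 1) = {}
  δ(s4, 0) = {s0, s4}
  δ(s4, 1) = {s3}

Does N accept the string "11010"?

Start: {s0}
read 1: {s0, s4}
read 1: {s0, s3, s4}
read 0: {s0, s1, s2, s4}
read 1: {s0, s3, s4}
read 0: {s0, s1, s2, s4}
Reachable ∩ accepting = {s1, s4} — nonempty.

accepted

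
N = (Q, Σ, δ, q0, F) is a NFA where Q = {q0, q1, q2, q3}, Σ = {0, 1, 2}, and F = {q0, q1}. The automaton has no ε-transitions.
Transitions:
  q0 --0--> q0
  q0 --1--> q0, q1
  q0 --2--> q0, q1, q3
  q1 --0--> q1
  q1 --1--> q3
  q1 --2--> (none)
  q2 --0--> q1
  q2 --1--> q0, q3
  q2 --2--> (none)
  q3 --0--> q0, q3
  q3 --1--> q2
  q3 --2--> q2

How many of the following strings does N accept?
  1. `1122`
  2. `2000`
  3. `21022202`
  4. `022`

4

`1122`: accepted
`2000`: accepted
`21022202`: accepted
`022`: accepted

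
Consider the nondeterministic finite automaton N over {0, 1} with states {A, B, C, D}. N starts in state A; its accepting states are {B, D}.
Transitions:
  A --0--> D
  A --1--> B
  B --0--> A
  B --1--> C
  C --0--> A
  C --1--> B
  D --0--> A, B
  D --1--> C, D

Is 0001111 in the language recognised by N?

Start: {A}
read 0: {D}
read 0: {A, B}
read 0: {A, D}
read 1: {B, C, D}
read 1: {B, C, D}
read 1: {B, C, D}
read 1: {B, C, D}
Reachable ∩ accepting = {B, D} — nonempty.

accepted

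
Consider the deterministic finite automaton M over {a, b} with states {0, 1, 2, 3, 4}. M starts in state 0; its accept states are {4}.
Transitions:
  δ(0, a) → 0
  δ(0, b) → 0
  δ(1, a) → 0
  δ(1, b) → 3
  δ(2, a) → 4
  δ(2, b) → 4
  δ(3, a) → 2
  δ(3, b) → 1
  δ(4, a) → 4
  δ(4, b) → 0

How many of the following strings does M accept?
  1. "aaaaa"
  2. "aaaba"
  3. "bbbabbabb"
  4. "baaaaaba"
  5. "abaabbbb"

"aaaaa": rejected
"aaaba": rejected
"bbbabbabb": rejected
"baaaaaba": rejected
"abaabbbb": rejected

0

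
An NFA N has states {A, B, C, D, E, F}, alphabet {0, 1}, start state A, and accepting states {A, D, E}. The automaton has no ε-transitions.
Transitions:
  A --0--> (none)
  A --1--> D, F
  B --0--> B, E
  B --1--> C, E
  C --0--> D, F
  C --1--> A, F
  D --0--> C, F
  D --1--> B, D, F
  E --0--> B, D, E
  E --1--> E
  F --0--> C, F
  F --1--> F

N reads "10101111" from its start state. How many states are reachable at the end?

Start: {A}
read 1: {D, F}
read 0: {C, F}
read 1: {A, F}
read 0: {C, F}
read 1: {A, F}
read 1: {D, F}
read 1: {B, D, F}
read 1: {B, C, D, E, F}
Final reachable set {B, C, D, E, F} has 5 states.

5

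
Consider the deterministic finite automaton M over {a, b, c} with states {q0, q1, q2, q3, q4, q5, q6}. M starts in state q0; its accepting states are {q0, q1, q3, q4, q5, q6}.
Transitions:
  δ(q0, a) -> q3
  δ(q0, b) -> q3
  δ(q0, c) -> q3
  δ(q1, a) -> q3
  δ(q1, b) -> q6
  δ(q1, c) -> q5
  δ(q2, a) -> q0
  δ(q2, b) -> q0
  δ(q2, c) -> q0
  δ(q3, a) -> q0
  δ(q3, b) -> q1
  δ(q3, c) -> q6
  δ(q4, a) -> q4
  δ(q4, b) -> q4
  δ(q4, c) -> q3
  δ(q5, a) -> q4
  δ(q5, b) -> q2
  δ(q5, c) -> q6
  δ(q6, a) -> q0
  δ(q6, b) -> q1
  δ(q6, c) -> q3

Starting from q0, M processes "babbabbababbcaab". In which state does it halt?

q4

q0 --b--> q3
q3 --a--> q0
q0 --b--> q3
q3 --b--> q1
q1 --a--> q3
q3 --b--> q1
q1 --b--> q6
q6 --a--> q0
q0 --b--> q3
q3 --a--> q0
q0 --b--> q3
q3 --b--> q1
q1 --c--> q5
q5 --a--> q4
q4 --a--> q4
q4 --b--> q4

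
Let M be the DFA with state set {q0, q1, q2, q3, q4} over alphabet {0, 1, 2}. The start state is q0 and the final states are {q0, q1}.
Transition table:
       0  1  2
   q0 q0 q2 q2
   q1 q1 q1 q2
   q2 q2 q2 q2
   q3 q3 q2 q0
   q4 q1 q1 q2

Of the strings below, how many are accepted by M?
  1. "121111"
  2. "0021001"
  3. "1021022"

0

"121111": rejected
"0021001": rejected
"1021022": rejected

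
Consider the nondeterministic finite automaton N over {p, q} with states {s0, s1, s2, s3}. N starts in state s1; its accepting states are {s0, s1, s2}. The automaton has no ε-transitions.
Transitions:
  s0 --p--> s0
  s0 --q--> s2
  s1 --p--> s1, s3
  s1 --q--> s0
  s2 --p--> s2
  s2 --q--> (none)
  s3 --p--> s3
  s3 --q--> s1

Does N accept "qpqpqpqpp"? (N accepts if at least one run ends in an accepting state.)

rejected

Start: {s1}
read q: {s0}
read p: {s0}
read q: {s2}
read p: {s2}
read q: {}
The reachable set is empty and stays empty for the remaining 4 symbols.
Reachable ∩ accepting = {} — empty.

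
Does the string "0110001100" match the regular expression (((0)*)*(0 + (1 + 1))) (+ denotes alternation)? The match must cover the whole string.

no

No split of 0110001100 into u·v has ((0)*)* matching u and (0+(1+1)) matching v.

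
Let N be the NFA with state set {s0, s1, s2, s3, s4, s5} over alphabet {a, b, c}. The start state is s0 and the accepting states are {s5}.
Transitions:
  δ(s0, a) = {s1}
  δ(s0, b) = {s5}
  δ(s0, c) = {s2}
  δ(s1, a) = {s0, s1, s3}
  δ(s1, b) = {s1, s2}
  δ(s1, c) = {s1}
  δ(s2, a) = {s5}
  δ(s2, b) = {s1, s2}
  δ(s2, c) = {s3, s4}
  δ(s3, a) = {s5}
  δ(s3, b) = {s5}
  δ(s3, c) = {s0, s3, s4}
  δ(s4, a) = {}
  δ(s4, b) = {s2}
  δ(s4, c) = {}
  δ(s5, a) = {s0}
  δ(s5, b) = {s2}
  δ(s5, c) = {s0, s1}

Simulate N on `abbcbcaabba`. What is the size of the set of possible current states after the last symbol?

Start: {s0}
read a: {s1}
read b: {s1, s2}
read b: {s1, s2}
read c: {s1, s3, s4}
read b: {s1, s2, s5}
read c: {s0, s1, s3, s4}
read a: {s0, s1, s3, s5}
read a: {s0, s1, s3, s5}
read b: {s1, s2, s5}
read b: {s1, s2}
read a: {s0, s1, s3, s5}
Final reachable set {s0, s1, s3, s5} has 4 states.

4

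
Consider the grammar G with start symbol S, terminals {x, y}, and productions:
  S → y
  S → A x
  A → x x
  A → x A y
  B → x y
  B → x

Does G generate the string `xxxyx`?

yes

S ⇒ Ax ⇒ xAyx ⇒ xxxyx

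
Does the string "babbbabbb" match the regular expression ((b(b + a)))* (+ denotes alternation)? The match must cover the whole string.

no

babbbabbb cannot be split into zero or more pieces each matching (b(b+a)).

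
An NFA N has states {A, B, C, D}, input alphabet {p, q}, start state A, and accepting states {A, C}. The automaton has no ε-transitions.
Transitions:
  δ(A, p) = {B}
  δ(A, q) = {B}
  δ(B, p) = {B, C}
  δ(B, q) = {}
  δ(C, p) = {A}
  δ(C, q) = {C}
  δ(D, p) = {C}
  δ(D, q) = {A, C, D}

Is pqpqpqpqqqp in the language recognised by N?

rejected

Start: {A}
read p: {B}
read q: {}
The reachable set is empty and stays empty for the remaining 9 symbols.
Reachable ∩ accepting = {} — empty.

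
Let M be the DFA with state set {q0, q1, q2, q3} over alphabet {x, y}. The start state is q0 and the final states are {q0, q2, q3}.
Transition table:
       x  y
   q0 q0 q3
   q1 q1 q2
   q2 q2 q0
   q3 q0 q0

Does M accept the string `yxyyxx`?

q0 --y--> q3
q3 --x--> q0
q0 --y--> q3
q3 --y--> q0
q0 --x--> q0
q0 --x--> q0
End in state q0, which is an accepting state.

accepted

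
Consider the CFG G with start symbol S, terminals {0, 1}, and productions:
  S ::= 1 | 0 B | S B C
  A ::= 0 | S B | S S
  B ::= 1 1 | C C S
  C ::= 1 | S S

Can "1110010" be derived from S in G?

no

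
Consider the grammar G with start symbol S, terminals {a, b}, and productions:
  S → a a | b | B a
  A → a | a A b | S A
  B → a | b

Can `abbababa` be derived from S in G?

no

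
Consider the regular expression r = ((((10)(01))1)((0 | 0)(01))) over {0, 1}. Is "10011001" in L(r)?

Split as 10011·001: (((10)(01))1) matches 10011 and ((0|0)(01)) matches 001.

yes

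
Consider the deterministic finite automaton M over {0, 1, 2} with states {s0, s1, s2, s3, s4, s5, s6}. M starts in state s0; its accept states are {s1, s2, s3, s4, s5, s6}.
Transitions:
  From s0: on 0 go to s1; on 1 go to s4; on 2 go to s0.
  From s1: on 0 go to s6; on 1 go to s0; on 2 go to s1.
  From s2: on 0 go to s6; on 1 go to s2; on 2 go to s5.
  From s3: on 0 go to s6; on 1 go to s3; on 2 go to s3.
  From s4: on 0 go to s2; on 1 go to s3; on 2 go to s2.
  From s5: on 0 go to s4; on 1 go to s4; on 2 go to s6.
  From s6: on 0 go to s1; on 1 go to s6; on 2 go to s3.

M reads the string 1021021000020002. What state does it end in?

s3

s0 --1--> s4
s4 --0--> s2
s2 --2--> s5
s5 --1--> s4
s4 --0--> s2
s2 --2--> s5
s5 --1--> s4
s4 --0--> s2
s2 --0--> s6
s6 --0--> s1
s1 --0--> s6
s6 --2--> s3
s3 --0--> s6
s6 --0--> s1
s1 --0--> s6
s6 --2--> s3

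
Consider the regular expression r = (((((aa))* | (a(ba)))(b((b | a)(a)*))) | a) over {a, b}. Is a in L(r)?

The right alternative a matches a.

yes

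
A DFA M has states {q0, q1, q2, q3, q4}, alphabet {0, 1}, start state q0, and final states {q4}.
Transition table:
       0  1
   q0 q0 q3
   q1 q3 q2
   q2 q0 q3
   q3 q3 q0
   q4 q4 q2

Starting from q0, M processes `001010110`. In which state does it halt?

q0 --0--> q0
q0 --0--> q0
q0 --1--> q3
q3 --0--> q3
q3 --1--> q0
q0 --0--> q0
q0 --1--> q3
q3 --1--> q0
q0 --0--> q0

q0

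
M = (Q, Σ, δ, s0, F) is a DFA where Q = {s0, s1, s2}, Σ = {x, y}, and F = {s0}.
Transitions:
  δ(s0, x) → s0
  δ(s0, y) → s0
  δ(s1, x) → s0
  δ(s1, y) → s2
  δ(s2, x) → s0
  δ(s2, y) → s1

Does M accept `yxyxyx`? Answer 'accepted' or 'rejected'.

accepted

s0 --y--> s0
s0 --x--> s0
s0 --y--> s0
s0 --x--> s0
s0 --y--> s0
s0 --x--> s0
End in state s0, which is an accepting state.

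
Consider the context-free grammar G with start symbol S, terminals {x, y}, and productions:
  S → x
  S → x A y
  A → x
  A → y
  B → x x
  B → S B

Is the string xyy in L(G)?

S ⇒ xAy ⇒ xyy

yes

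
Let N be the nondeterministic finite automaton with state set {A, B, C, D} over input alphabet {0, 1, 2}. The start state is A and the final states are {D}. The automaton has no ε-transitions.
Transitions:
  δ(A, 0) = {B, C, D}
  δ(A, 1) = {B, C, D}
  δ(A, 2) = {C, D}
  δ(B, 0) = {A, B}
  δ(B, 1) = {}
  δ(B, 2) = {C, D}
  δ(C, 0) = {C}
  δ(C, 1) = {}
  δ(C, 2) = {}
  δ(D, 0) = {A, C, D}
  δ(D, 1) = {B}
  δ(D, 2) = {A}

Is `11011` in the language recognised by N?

Start: {A}
read 1: {B, C, D}
read 1: {B}
read 0: {A, B}
read 1: {B, C, D}
read 1: {B}
Reachable ∩ accepting = {} — empty.

rejected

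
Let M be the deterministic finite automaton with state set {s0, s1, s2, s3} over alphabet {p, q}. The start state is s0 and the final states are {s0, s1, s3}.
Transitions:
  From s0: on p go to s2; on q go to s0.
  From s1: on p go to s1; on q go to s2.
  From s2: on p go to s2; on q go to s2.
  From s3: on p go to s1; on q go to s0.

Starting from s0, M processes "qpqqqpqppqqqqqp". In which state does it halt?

s0 --q--> s0
s0 --p--> s2
s2 --q--> s2
s2 --q--> s2
s2 --q--> s2
s2 --p--> s2
s2 --q--> s2
s2 --p--> s2
s2 --p--> s2
s2 --q--> s2
s2 --q--> s2
s2 --q--> s2
s2 --q--> s2
s2 --q--> s2
s2 --p--> s2

s2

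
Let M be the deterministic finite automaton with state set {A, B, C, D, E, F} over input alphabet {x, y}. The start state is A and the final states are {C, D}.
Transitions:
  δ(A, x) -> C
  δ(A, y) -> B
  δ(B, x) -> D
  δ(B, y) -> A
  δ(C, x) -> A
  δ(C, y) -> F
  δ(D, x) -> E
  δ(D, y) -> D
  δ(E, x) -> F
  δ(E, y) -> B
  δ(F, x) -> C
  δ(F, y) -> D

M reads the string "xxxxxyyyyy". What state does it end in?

A --x--> C
C --x--> A
A --x--> C
C --x--> A
A --x--> C
C --y--> F
F --y--> D
D --y--> D
D --y--> D
D --y--> D

D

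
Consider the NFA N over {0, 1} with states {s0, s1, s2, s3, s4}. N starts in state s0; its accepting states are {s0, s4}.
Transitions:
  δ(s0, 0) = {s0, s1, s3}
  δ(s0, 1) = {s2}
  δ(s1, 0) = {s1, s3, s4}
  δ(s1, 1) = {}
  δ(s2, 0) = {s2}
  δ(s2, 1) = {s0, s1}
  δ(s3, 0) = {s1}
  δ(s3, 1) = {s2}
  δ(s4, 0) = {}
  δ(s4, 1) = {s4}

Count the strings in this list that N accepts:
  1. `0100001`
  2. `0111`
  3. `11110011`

2

`0100001`: accepted
`0111`: rejected
`11110011`: accepted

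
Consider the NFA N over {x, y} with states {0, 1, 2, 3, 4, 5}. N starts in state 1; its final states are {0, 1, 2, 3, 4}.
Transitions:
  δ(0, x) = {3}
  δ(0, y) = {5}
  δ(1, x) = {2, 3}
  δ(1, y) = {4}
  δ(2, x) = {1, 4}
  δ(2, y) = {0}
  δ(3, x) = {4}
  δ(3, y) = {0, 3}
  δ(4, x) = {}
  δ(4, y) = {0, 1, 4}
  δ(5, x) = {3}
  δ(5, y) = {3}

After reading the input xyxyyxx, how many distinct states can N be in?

2

Start: {1}
read x: {2, 3}
read y: {0, 3}
read x: {3, 4}
read y: {0, 1, 3, 4}
read y: {0, 1, 3, 4, 5}
read x: {2, 3, 4}
read x: {1, 4}
Final reachable set {1, 4} has 2 states.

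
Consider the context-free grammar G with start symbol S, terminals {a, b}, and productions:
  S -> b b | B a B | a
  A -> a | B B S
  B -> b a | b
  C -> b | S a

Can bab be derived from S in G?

S ⇒ BaB ⇒ baB ⇒ bab

yes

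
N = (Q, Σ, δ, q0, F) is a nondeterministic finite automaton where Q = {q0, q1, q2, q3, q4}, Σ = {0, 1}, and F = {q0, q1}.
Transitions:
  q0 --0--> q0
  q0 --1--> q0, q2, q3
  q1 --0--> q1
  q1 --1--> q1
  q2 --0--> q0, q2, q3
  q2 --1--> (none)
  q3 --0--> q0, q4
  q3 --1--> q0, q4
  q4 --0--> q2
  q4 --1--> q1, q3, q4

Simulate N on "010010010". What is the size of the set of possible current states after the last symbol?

Start: {q0}
read 0: {q0}
read 1: {q0, q2, q3}
read 0: {q0, q2, q3, q4}
read 0: {q0, q2, q3, q4}
read 1: {q0, q1, q2, q3, q4}
read 0: {q0, q1, q2, q3, q4}
read 0: {q0, q1, q2, q3, q4}
read 1: {q0, q1, q2, q3, q4}
read 0: {q0, q1, q2, q3, q4}
Final reachable set {q0, q1, q2, q3, q4} has 5 states.

5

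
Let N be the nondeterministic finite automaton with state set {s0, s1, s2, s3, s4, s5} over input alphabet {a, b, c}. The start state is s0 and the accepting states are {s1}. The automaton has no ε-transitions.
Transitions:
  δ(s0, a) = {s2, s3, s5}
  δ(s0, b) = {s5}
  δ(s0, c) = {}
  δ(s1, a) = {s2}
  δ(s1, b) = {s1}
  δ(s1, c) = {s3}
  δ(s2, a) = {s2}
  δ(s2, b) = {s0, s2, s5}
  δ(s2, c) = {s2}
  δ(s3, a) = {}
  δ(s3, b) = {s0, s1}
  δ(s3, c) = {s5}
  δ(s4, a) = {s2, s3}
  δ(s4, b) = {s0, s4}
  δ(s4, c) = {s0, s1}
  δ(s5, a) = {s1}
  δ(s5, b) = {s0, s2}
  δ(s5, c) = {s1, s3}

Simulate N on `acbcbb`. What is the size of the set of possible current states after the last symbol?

Start: {s0}
read a: {s2, s3, s5}
read c: {s1, s2, s3, s5}
read b: {s0, s1, s2, s5}
read c: {s1, s2, s3}
read b: {s0, s1, s2, s5}
read b: {s0, s1, s2, s5}
Final reachable set {s0, s1, s2, s5} has 4 states.

4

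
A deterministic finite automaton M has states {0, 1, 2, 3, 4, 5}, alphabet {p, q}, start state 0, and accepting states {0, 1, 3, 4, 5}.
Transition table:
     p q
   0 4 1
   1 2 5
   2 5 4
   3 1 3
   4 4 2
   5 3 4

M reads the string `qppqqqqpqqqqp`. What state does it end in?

5

0 --q--> 1
1 --p--> 2
2 --p--> 5
5 --q--> 4
4 --q--> 2
2 --q--> 4
4 --q--> 2
2 --p--> 5
5 --q--> 4
4 --q--> 2
2 --q--> 4
4 --q--> 2
2 --p--> 5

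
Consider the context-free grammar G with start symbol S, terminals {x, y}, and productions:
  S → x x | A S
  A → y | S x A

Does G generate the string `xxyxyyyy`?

no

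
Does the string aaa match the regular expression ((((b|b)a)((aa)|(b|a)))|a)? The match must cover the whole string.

Neither (((b|b)a)((aa)|(b|a))) nor a matches aaa.

no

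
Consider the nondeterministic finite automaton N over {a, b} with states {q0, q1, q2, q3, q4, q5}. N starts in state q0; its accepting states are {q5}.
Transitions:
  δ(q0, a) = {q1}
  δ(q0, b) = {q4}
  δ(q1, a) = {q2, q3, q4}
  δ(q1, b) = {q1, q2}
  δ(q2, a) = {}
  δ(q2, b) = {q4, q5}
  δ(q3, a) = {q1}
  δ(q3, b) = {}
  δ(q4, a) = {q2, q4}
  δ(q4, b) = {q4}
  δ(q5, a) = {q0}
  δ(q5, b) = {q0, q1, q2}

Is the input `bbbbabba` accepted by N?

rejected

Start: {q0}
read b: {q4}
read b: {q4}
read b: {q4}
read b: {q4}
read a: {q2, q4}
read b: {q4, q5}
read b: {q0, q1, q2, q4}
read a: {q1, q2, q3, q4}
Reachable ∩ accepting = {} — empty.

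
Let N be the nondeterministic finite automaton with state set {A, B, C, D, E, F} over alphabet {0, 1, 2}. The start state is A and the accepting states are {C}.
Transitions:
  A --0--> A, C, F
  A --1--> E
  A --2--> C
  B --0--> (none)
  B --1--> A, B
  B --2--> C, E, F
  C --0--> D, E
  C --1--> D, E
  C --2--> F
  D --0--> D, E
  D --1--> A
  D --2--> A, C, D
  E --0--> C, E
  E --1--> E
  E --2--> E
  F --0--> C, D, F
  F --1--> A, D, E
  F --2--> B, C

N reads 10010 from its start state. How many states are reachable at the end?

Start: {A}
read 1: {E}
read 0: {C, E}
read 0: {C, D, E}
read 1: {A, D, E}
read 0: {A, C, D, E, F}
Final reachable set {A, C, D, E, F} has 5 states.

5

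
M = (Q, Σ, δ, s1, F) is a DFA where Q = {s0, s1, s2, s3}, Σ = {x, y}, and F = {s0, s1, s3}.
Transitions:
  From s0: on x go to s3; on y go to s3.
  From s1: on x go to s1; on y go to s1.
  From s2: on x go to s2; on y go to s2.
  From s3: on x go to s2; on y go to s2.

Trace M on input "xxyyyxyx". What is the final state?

s1

s1 --x--> s1
s1 --x--> s1
s1 --y--> s1
s1 --y--> s1
s1 --y--> s1
s1 --x--> s1
s1 --y--> s1
s1 --x--> s1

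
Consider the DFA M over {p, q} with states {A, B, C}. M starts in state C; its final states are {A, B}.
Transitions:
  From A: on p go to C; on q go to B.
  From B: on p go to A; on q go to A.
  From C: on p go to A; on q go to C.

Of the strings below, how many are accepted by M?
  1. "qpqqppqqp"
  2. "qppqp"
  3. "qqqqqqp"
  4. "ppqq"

"qpqqppqqp": rejected
"qppqp": accepted
"qqqqqqp": accepted
"ppqq": rejected

2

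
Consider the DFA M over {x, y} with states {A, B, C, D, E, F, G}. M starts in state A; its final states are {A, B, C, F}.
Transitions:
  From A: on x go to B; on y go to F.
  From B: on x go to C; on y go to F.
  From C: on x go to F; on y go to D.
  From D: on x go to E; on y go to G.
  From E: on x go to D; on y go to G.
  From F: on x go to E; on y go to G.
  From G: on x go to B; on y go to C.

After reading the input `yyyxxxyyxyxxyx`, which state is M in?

E

A --y--> F
F --y--> G
G --y--> C
C --x--> F
F --x--> E
E --x--> D
D --y--> G
G --y--> C
C --x--> F
F --y--> G
G --x--> B
B --x--> C
C --y--> D
D --x--> E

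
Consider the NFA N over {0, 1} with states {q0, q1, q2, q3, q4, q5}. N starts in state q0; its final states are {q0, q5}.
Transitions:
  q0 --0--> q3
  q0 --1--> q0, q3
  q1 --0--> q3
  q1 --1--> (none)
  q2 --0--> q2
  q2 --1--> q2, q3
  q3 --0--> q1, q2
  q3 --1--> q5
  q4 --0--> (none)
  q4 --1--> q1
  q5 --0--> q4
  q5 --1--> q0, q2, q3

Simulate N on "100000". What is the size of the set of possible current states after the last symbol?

Start: {q0}
read 1: {q0, q3}
read 0: {q1, q2, q3}
read 0: {q1, q2, q3}
read 0: {q1, q2, q3}
read 0: {q1, q2, q3}
read 0: {q1, q2, q3}
Final reachable set {q1, q2, q3} has 3 states.

3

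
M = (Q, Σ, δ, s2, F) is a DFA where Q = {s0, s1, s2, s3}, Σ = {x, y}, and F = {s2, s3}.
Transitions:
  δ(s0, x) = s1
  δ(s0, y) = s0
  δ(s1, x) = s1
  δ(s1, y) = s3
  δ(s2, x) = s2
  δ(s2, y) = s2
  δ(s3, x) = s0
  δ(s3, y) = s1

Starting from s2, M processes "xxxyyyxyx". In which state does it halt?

s2 --x--> s2
s2 --x--> s2
s2 --x--> s2
s2 --y--> s2
s2 --y--> s2
s2 --y--> s2
s2 --x--> s2
s2 --y--> s2
s2 --x--> s2

s2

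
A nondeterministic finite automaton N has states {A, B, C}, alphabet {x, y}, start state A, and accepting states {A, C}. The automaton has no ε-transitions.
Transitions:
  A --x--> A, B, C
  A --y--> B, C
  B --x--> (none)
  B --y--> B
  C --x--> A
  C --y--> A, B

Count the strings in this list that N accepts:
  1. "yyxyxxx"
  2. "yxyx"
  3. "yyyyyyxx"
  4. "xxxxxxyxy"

"yyxyxxx": accepted
"yxyx": accepted
"yyyyyyxx": accepted
"xxxxxxyxy": accepted

4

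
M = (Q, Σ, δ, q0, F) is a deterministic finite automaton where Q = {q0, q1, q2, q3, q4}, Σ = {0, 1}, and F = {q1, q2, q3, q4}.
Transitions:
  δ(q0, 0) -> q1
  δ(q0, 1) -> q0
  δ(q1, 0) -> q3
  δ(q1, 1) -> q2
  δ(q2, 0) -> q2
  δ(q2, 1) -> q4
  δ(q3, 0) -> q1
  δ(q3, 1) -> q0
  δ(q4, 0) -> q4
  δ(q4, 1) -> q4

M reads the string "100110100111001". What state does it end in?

q0 --1--> q0
q0 --0--> q1
q1 --0--> q3
q3 --1--> q0
q0 --1--> q0
q0 --0--> q1
q1 --1--> q2
q2 --0--> q2
q2 --0--> q2
q2 --1--> q4
q4 --1--> q4
q4 --1--> q4
q4 --0--> q4
q4 --0--> q4
q4 --1--> q4

q4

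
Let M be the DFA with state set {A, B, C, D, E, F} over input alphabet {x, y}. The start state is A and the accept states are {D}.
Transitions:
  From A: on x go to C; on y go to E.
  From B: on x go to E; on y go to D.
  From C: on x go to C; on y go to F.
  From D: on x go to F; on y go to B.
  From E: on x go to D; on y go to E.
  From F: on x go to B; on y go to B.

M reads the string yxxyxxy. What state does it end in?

A --y--> E
E --x--> D
D --x--> F
F --y--> B
B --x--> E
E --x--> D
D --y--> B

B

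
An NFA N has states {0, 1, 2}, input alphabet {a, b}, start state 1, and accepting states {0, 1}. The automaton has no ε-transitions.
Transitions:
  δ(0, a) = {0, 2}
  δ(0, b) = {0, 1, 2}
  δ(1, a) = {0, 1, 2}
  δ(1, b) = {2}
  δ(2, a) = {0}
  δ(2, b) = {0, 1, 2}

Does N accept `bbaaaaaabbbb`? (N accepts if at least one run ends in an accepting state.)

Start: {1}
read b: {2}
read b: {0, 1, 2}
read a: {0, 1, 2}
read a: {0, 1, 2}
read a: {0, 1, 2}
read a: {0, 1, 2}
read a: {0, 1, 2}
read a: {0, 1, 2}
read b: {0, 1, 2}
read b: {0, 1, 2}
read b: {0, 1, 2}
read b: {0, 1, 2}
Reachable ∩ accepting = {0, 1} — nonempty.

accepted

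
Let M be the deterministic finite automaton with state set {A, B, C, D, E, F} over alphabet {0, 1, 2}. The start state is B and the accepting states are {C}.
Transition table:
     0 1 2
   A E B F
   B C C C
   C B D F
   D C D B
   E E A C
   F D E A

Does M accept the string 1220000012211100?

B --1--> C
C --2--> F
F --2--> A
A --0--> E
E --0--> E
E --0--> E
E --0--> E
E --0--> E
E --1--> A
A --2--> F
F --2--> A
A --1--> B
B --1--> C
C --1--> D
D --0--> C
C --0--> B
End in state B, which is not an accepting state.

rejected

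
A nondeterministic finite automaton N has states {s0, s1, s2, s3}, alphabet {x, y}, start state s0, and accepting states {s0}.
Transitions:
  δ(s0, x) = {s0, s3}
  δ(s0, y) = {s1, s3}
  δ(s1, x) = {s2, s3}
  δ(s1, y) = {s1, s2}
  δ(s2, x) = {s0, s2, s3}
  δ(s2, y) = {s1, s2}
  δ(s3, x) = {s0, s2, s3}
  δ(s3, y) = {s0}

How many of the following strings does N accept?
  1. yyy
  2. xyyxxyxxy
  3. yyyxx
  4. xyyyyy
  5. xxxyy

yyy: rejected
xyyxxyxxy: accepted
yyyxx: accepted
xyyyyy: accepted
xxxyy: accepted

4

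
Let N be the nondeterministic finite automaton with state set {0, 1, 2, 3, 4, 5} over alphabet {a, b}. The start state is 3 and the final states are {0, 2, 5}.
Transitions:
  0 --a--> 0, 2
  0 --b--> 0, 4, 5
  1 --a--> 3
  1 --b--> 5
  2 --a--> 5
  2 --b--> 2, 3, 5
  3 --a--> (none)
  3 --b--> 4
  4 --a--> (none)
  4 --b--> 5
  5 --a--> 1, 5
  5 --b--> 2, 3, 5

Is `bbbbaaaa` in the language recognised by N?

Start: {3}
read b: {4}
read b: {5}
read b: {2, 3, 5}
read b: {2, 3, 4, 5}
read a: {1, 5}
read a: {1, 3, 5}
read a: {1, 3, 5}
read a: {1, 3, 5}
Reachable ∩ accepting = {5} — nonempty.

accepted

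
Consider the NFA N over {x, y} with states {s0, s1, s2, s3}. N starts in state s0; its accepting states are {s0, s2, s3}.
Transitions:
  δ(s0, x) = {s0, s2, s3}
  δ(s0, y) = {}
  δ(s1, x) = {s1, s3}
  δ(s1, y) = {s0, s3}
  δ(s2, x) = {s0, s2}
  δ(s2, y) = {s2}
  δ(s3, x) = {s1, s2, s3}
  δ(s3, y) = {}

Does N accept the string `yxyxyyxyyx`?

Start: {s0}
read y: {}
The reachable set is empty and stays empty for the remaining 9 symbols.
Reachable ∩ accepting = {} — empty.

rejected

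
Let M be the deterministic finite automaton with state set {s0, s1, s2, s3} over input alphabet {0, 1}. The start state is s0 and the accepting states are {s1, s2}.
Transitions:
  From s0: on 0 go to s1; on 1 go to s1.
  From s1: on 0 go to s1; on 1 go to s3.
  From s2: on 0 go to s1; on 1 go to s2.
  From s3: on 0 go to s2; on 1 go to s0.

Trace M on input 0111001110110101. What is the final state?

s2

s0 --0--> s1
s1 --1--> s3
s3 --1--> s0
s0 --1--> s1
s1 --0--> s1
s1 --0--> s1
s1 --1--> s3
s3 --1--> s0
s0 --1--> s1
s1 --0--> s1
s1 --1--> s3
s3 --1--> s0
s0 --0--> s1
s1 --1--> s3
s3 --0--> s2
s2 --1--> s2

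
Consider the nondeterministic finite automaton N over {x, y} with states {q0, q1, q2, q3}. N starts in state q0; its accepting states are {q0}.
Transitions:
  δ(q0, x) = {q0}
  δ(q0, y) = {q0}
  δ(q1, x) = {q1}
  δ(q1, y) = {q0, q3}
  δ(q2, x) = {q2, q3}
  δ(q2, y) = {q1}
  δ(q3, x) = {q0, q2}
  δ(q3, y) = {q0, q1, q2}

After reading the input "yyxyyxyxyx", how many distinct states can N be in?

Start: {q0}
read y: {q0}
read y: {q0}
read x: {q0}
read y: {q0}
read y: {q0}
read x: {q0}
read y: {q0}
read x: {q0}
read y: {q0}
read x: {q0}
Final reachable set {q0} has 1 state.

1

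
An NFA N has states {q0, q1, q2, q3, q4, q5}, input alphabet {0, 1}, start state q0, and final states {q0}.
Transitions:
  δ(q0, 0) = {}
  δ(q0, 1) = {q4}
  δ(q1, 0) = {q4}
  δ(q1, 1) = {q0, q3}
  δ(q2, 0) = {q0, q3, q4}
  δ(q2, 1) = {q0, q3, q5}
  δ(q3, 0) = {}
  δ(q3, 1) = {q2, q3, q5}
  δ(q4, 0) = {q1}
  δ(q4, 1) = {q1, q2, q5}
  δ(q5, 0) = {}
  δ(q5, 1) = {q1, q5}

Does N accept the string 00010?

rejected

Start: {q0}
read 0: {}
The reachable set is empty and stays empty for the remaining 4 symbols.
Reachable ∩ accepting = {} — empty.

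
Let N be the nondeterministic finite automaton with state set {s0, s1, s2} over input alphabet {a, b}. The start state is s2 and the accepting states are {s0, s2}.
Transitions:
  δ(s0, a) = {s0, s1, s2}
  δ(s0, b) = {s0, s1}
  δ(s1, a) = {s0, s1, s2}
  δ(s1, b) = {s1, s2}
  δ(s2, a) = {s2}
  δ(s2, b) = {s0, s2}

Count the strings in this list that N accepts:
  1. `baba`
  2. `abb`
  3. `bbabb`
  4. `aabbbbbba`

`baba`: accepted
`abb`: accepted
`bbabb`: accepted
`aabbbbbba`: accepted

4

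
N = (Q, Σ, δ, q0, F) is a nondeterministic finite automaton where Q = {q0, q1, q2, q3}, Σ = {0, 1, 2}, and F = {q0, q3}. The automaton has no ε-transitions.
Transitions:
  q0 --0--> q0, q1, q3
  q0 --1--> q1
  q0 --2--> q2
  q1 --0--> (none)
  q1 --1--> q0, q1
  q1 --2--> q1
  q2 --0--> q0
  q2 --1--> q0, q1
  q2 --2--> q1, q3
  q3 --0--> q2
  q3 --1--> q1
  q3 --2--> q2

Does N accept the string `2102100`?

accepted

Start: {q0}
read 2: {q2}
read 1: {q0, q1}
read 0: {q0, q1, q3}
read 2: {q1, q2}
read 1: {q0, q1}
read 0: {q0, q1, q3}
read 0: {q0, q1, q2, q3}
Reachable ∩ accepting = {q0, q3} — nonempty.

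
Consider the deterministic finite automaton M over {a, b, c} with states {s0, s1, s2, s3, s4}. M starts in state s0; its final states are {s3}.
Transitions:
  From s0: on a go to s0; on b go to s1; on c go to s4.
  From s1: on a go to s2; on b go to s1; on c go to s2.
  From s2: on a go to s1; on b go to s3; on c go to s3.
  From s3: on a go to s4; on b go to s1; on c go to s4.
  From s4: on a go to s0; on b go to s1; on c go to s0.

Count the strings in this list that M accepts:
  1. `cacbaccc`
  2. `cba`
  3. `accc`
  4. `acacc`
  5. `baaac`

1

`cacbaccc`: rejected
`cba`: rejected
`accc`: rejected
`acacc`: rejected
`baaac`: accepted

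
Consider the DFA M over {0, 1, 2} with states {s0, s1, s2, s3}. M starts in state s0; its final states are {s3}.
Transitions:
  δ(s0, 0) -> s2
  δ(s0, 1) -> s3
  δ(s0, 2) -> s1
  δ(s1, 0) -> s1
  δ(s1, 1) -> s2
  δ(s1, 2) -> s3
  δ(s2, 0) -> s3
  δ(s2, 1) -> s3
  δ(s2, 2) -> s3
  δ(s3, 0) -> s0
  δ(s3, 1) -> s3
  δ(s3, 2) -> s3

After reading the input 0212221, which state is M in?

s3

s0 --0--> s2
s2 --2--> s3
s3 --1--> s3
s3 --2--> s3
s3 --2--> s3
s3 --2--> s3
s3 --1--> s3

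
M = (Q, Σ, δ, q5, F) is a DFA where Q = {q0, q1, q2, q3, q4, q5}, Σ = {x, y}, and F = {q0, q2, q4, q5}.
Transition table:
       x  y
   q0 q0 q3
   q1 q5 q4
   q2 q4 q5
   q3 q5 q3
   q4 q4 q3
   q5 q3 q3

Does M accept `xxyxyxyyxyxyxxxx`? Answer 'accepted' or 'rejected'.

q5 --x--> q3
q3 --x--> q5
q5 --y--> q3
q3 --x--> q5
q5 --y--> q3
q3 --x--> q5
q5 --y--> q3
q3 --y--> q3
q3 --x--> q5
q5 --y--> q3
q3 --x--> q5
q5 --y--> q3
q3 --x--> q5
q5 --x--> q3
q3 --x--> q5
q5 --x--> q3
End in state q3, which is not an accepting state.

rejected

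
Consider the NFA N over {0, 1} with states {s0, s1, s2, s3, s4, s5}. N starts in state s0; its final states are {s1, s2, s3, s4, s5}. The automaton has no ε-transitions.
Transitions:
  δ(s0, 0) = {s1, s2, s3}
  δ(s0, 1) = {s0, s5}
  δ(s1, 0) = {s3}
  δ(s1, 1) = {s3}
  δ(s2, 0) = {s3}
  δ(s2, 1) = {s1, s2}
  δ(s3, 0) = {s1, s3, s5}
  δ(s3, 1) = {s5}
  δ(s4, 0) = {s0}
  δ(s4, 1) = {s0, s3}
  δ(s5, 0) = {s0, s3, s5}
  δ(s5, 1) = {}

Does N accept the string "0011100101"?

Start: {s0}
read 0: {s1, s2, s3}
read 0: {s1, s3, s5}
read 1: {s3, s5}
read 1: {s5}
read 1: {}
The reachable set is empty and stays empty for the remaining 5 symbols.
Reachable ∩ accepting = {} — empty.

rejected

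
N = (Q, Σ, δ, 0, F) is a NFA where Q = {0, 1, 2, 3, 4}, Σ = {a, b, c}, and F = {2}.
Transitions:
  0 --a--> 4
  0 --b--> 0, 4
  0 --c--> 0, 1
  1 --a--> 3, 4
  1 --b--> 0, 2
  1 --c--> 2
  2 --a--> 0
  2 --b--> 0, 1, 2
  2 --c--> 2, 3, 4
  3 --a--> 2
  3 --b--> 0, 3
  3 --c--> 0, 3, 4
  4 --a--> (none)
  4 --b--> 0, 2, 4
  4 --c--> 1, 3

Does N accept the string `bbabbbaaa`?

rejected

Start: {0}
read b: {0, 4}
read b: {0, 2, 4}
read a: {0, 4}
read b: {0, 2, 4}
read b: {0, 1, 2, 4}
read b: {0, 1, 2, 4}
read a: {0, 3, 4}
read a: {2, 4}
read a: {0}
Reachable ∩ accepting = {} — empty.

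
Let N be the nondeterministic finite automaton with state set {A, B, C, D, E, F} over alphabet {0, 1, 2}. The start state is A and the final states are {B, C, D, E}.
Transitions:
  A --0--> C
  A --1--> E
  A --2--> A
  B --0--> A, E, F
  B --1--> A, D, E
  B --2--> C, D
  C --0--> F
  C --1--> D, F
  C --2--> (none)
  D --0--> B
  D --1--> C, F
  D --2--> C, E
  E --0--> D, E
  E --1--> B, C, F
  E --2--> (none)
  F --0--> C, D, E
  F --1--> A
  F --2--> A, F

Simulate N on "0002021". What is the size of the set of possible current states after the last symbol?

Start: {A}
read 0: {C}
read 0: {F}
read 0: {C, D, E}
read 2: {C, E}
read 0: {D, E, F}
read 2: {A, C, E, F}
read 1: {A, B, C, D, E, F}
Final reachable set {A, B, C, D, E, F} has 6 states.

6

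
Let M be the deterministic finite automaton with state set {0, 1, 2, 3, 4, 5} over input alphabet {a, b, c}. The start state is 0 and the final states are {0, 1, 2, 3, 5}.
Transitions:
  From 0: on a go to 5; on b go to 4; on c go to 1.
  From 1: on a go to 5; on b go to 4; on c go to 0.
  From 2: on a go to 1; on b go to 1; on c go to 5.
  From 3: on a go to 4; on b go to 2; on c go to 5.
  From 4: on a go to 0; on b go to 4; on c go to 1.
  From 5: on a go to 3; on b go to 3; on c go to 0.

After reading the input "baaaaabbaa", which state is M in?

0 --b--> 4
4 --a--> 0
0 --a--> 5
5 --a--> 3
3 --a--> 4
4 --a--> 0
0 --b--> 4
4 --b--> 4
4 --a--> 0
0 --a--> 5

5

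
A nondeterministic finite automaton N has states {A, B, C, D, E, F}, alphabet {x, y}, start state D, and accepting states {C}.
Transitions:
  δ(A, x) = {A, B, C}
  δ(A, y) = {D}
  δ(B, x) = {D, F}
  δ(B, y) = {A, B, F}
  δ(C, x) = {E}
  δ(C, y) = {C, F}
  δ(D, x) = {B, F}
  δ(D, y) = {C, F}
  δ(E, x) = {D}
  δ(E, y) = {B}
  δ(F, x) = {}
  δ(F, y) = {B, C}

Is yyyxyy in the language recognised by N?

accepted

Start: {D}
read y: {C, F}
read y: {B, C, F}
read y: {A, B, C, F}
read x: {A, B, C, D, E, F}
read y: {A, B, C, D, F}
read y: {A, B, C, D, F}
Reachable ∩ accepting = {C} — nonempty.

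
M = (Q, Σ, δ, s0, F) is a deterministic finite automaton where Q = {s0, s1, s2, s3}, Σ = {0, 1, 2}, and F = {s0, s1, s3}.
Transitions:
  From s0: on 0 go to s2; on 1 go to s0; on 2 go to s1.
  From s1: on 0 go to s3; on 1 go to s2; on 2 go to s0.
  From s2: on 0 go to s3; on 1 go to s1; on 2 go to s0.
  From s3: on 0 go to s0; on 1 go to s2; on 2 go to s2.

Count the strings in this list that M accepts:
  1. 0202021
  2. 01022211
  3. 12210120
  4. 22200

0202021: accepted
01022211: accepted
12210120: rejected
22200: accepted

3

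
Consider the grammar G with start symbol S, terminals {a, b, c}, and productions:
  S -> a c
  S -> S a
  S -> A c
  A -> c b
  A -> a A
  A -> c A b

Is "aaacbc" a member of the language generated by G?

S ⇒ Ac ⇒ aAc ⇒ aaAc ⇒ aaaAc ⇒ aaacbc

yes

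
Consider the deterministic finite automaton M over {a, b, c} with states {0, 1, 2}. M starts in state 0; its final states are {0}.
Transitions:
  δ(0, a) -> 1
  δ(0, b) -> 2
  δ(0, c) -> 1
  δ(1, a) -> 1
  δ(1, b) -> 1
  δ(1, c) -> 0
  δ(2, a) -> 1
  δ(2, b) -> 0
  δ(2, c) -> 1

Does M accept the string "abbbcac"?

accepted

0 --a--> 1
1 --b--> 1
1 --b--> 1
1 --b--> 1
1 --c--> 0
0 --a--> 1
1 --c--> 0
End in state 0, which is an accepting state.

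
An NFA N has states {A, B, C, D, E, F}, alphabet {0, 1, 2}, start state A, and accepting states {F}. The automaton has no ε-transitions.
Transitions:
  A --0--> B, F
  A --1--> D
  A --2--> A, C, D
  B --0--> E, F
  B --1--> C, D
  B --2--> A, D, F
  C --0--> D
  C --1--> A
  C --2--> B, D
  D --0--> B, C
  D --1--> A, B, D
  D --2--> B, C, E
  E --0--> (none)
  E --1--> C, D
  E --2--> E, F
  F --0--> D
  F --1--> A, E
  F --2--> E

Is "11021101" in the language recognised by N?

Start: {A}
read 1: {D}
read 1: {A, B, D}
read 0: {B, C, E, F}
read 2: {A, B, D, E, F}
read 1: {A, B, C, D, E}
read 1: {A, B, C, D}
read 0: {B, C, D, E, F}
read 1: {A, B, C, D, E}
Reachable ∩ accepting = {} — empty.

rejected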